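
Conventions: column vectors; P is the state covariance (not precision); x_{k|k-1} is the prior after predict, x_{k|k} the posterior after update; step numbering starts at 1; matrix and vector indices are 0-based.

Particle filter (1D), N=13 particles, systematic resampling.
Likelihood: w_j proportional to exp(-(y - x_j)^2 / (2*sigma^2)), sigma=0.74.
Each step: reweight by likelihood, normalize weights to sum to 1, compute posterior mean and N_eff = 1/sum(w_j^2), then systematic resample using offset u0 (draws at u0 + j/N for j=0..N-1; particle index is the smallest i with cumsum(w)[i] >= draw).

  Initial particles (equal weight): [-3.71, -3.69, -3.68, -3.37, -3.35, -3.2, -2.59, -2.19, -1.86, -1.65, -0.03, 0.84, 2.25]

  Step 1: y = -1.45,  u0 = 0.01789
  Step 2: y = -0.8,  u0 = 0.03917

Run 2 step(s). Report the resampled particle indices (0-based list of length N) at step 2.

resampled_idx = [2, 4, 5, 6, 7, 8, 8, 9, 10, 10, 11, 12, 12]

step 1: w=[0.0031, 0.0033, 0.0035, 0.0113, 0.0121, 0.0199, 0.0996, 0.1980, 0.2800, 0.3147, 0.0518, 0.0027, 0.0000]  mean=-1.9097  Neff=4.3488  idx=[3, 6, 7, 7, 7, 8, 8, 8, 9, 9, 9, 9, 9]
step 2: w=[0.0006, 0.0127, 0.0405, 0.0405, 0.0405, 0.0847, 0.0847, 0.0847, 0.1222, 0.1222, 0.1222, 0.1222, 0.1222]  mean=-1.7819  Neff=9.8718  idx=[2, 4, 5, 6, 7, 8, 8, 9, 10, 10, 11, 12, 12]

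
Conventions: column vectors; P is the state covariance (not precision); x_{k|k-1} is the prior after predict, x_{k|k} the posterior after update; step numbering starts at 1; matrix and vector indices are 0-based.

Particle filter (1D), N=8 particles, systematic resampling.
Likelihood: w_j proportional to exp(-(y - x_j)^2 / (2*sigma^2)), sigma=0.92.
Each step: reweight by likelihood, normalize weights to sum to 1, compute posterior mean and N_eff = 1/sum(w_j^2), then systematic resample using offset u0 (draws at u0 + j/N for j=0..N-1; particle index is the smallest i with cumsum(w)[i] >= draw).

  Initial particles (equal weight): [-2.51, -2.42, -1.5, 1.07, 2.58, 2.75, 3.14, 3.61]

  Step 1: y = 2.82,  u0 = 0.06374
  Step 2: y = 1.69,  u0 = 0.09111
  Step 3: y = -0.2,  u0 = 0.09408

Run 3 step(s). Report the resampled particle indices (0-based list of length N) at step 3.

resampled_idx = [0, 1, 1, 2, 2, 3, 5, 6]

step 1: w=[0.0000, 0.0000, 0.0000, 0.0436, 0.2570, 0.2652, 0.2503, 0.1839]  mean=2.8889  Neff=4.2597  idx=[4, 4, 5, 5, 5, 6, 6, 7]
step 2: w=[0.1795, 0.1795, 0.1476, 0.1476, 0.1476, 0.0828, 0.0828, 0.0325]  mean=2.7815  Neff=6.9153  idx=[0, 1, 1, 2, 3, 4, 5, 6]
step 3: w=[0.2020, 0.2020, 0.2020, 0.1136, 0.1136, 0.1136, 0.0267, 0.0267]  mean=2.6678  Neff=6.1540  idx=[0, 1, 1, 2, 2, 3, 5, 6]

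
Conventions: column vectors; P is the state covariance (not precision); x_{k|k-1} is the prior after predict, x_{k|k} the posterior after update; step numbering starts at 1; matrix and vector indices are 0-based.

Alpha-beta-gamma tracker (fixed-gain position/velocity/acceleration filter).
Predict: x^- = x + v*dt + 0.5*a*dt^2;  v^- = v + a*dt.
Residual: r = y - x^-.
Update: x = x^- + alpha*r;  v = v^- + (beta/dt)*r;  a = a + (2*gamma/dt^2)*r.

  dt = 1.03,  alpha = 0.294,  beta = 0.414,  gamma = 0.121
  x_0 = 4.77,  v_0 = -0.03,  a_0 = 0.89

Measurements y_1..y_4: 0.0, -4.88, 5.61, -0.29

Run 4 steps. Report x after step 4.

x_post = -2.8144

step 1: x_pred=5.2112  r=-5.2112  x^+=3.6791  v^+=-1.2079  a^+=-0.2987
step 2: x_pred=2.2765  r=-7.1565  x^+=0.1725  v^+=-4.3921  a^+=-1.9312
step 3: x_pred=-5.3757  r=10.9857  x^+=-2.1459  v^+=-1.9656  a^+=0.5748
step 4: x_pred=-3.8656  r=3.5756  x^+=-2.8144  v^+=0.0636  a^+=1.3904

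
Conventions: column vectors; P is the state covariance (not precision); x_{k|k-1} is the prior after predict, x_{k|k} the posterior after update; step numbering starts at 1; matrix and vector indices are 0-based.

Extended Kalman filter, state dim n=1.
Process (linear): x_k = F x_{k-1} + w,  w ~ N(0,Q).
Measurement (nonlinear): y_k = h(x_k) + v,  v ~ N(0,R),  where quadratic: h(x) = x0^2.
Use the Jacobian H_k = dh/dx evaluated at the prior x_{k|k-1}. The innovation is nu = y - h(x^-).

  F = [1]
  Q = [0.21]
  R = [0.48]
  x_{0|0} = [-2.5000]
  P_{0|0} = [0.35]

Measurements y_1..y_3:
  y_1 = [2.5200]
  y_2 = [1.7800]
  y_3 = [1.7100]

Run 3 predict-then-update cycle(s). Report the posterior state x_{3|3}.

x_post = [-1.3393]

step 1: x^-=[-2.5000]  P^-=[0.5600]  H_jac=[-5.0000]  S=[14.4800]  K=[-0.1934]  nu=[-3.7300]  x^+=[-1.7787]  P^+=[0.0186]
step 2: x^-=[-1.7787]  P^-=[0.2286]  H_jac=[-3.5575]  S=[3.3726]  K=[-0.2411]  nu=[-1.3839]  x^+=[-1.4451]  P^+=[0.0325]
step 3: x^-=[-1.4451]  P^-=[0.2425]  H_jac=[-2.8902]  S=[2.5059]  K=[-0.2797]  nu=[-0.3783]  x^+=[-1.3393]  P^+=[0.0465]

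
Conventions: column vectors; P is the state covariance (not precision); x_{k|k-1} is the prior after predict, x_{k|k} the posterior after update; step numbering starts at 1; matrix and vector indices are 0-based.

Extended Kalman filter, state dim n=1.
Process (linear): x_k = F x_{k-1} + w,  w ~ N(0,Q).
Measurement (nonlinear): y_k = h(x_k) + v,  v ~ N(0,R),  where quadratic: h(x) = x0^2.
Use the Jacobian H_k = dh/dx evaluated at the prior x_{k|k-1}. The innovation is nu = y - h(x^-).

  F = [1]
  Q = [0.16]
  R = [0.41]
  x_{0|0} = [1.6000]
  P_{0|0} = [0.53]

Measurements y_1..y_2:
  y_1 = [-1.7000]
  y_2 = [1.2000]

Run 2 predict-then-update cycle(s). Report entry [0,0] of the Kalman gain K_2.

step 1: x^-=[1.6000]  P^-=[0.6900]  H_jac=[3.2000]  S=[7.4756]  K=[0.2954]  nu=[-4.2600]  x^+=[0.3418]  P^+=[0.0378]
step 2: x^-=[0.3418]  P^-=[0.1978]  H_jac=[0.6835]  S=[0.5024]  K=[0.2692]  nu=[1.0832]  x^+=[0.6333]  P^+=[0.1614]

K[0,0] = 0.2692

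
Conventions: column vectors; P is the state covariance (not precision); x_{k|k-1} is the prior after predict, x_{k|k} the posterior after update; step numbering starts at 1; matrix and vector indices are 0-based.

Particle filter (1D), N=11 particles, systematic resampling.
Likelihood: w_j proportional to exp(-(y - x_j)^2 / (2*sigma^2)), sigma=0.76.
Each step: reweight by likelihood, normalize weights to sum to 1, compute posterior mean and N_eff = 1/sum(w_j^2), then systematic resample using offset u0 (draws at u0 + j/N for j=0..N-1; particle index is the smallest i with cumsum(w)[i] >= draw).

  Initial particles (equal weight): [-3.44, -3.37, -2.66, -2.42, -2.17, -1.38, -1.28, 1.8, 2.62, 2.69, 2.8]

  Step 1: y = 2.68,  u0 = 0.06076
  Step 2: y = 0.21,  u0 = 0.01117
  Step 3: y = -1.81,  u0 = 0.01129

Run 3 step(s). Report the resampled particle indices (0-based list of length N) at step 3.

resampled_idx = [0, 0, 1, 2, 3, 3, 4, 5, 5, 6, 7]

step 1: w=[0.0000, 0.0000, 0.0000, 0.0000, 0.0000, 0.0000, 0.0000, 0.1463, 0.2852, 0.2860, 0.2825]  mean=2.5709  Neff=3.7830  idx=[7, 8, 8, 8, 8, 9, 9, 9, 10, 10, 10]
step 2: w=[0.6922, 0.0405, 0.0405, 0.0405, 0.0405, 0.0301, 0.0301, 0.0301, 0.0186, 0.0186, 0.0186]  mean=2.0688  Neff=2.0434  idx=[0, 0, 0, 0, 0, 0, 0, 0, 2, 4, 7]
step 3: w=[0.1249, 0.1249, 0.1249, 0.1249, 0.1249, 0.1249, 0.1249, 0.1249, 0.0004, 0.0004, 0.0002]  mean=1.8009  Neff=8.0171  idx=[0, 0, 1, 2, 3, 3, 4, 5, 5, 6, 7]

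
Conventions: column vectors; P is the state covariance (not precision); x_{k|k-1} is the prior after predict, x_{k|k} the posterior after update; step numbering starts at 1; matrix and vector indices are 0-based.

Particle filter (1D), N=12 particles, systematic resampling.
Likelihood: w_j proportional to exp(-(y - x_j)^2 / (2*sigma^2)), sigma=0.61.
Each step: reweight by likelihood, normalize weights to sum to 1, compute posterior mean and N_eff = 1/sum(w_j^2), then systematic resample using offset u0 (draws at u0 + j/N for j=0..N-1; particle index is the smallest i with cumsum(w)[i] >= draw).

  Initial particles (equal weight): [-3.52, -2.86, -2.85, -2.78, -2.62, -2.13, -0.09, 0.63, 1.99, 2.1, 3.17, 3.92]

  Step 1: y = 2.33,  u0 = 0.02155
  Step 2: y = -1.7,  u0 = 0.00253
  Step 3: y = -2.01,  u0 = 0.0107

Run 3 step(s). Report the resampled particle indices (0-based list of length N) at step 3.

step 1: w=[0.0000, 0.0000, 0.0000, 0.0000, 0.0000, 0.0000, 0.0002, 0.0092, 0.3840, 0.4178, 0.1738, 0.0150]  mean=2.2571  Neff=2.8367  idx=[8, 8, 8, 8, 8, 9, 9, 9, 9, 9, 10, 10]
step 2: w=[0.1503, 0.1503, 0.1503, 0.1503, 0.1503, 0.0497, 0.0497, 0.0497, 0.0497, 0.0497, 0.0000, 0.0000]  mean=2.0173  Neff=7.9797  idx=[0, 0, 1, 1, 2, 2, 3, 3, 4, 5, 6, 8]
step 3: w=[0.1010, 0.1010, 0.1010, 0.1010, 0.1010, 0.1010, 0.1010, 0.1010, 0.1010, 0.0304, 0.0304, 0.0304]  mean=2.0000  Neff=10.5797  idx=[0, 0, 1, 2, 3, 4, 5, 5, 6, 7, 8, 9]

resampled_idx = [0, 0, 1, 2, 3, 4, 5, 5, 6, 7, 8, 9]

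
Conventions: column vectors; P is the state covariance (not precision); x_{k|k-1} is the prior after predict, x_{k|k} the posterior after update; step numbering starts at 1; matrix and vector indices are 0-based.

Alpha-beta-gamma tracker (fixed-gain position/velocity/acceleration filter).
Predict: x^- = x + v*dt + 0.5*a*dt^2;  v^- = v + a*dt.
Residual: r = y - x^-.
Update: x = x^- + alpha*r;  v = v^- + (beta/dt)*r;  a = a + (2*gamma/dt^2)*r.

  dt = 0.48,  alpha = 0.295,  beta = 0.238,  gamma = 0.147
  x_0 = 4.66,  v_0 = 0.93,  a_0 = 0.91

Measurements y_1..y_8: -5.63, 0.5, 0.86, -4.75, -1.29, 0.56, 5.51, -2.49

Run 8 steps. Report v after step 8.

v_post = 29.1109

step 1: x_pred=5.2112  r=-10.8412  x^+=2.0131  v^+=-4.0086  a^+=-12.9239
step 2: x_pred=-1.3999  r=1.8999  x^+=-0.8394  v^+=-9.2701  a^+=-10.4995
step 3: x_pred=-6.4986  r=7.3586  x^+=-4.3278  v^+=-10.6612  a^+=-1.1096
step 4: x_pred=-9.5730  r=4.8230  x^+=-8.1502  v^+=-8.8024  a^+=5.0448
step 5: x_pred=-11.7942  r=10.5042  x^+=-8.6955  v^+=-1.1726  a^+=18.4486
step 6: x_pred=-7.1330  r=7.6930  x^+=-4.8636  v^+=11.4972  a^+=28.2652
step 7: x_pred=3.9112  r=1.5988  x^+=4.3829  v^+=25.8572  a^+=30.3053
step 8: x_pred=20.2855  r=-22.7755  x^+=13.5667  v^+=29.1109  a^+=1.2428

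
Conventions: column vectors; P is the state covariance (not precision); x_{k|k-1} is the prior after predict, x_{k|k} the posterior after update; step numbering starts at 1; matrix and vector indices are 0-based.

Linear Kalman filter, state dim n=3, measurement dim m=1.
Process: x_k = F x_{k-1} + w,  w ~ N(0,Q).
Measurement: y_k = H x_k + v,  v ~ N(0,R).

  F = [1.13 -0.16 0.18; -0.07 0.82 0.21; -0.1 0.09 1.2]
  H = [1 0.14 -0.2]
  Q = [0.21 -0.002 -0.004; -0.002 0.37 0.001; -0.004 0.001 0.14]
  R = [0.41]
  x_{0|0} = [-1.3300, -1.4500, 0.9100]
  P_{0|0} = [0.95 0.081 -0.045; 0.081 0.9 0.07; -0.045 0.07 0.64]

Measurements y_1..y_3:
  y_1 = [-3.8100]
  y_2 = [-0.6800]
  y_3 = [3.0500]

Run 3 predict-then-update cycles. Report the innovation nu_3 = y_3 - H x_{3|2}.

innov = [4.4533]

step 1: x^-=[-1.1071, -0.9048, 1.0945]  P^-=[1.4152 -0.0972 -0.0491; -0.0972 1.0242 0.3031; -0.0491 0.3031 1.1029]  S=[1.8648]  K=[0.7569; -0.0077; -0.1218]  nu=[-2.3573]  x^+=[-2.8913, -0.8865, 1.3817]  P^+=[0.3470 -0.0863 0.1229; -0.0863 1.0241 0.3014; 0.1229 0.3014 1.0752]
step 2: x^-=[-2.8766, -0.2344, 1.8674]  P^-=[0.7779 -0.1421 0.2756; -0.1421 1.2178 0.6469; 0.2756 0.6469 1.7372]  S=[1.0950]  K=[0.6419; -0.0922; 0.0171]  nu=[2.6029]  x^+=[-1.2058, -0.4745, 1.9118]  P^+=[0.3267 -0.0773 0.2636; -0.0773 1.2085 0.6486; 0.2636 0.6486 1.7368]
step 3: x^-=[-0.9425, 0.0968, 2.3721]  P^-=[0.8122 -0.0600 0.5464; -0.0600 1.4853 1.1598; 0.5464 1.1598 2.7324]  S=[1.0603]  K=[0.6550; -0.0793; 0.1530]  nu=[4.4533]  x^+=[1.9746, -0.2562, 3.0537]  P^+=[0.3573 -0.0050 0.4401; -0.0050 1.4786 1.1727; 0.4401 1.1727 2.7075]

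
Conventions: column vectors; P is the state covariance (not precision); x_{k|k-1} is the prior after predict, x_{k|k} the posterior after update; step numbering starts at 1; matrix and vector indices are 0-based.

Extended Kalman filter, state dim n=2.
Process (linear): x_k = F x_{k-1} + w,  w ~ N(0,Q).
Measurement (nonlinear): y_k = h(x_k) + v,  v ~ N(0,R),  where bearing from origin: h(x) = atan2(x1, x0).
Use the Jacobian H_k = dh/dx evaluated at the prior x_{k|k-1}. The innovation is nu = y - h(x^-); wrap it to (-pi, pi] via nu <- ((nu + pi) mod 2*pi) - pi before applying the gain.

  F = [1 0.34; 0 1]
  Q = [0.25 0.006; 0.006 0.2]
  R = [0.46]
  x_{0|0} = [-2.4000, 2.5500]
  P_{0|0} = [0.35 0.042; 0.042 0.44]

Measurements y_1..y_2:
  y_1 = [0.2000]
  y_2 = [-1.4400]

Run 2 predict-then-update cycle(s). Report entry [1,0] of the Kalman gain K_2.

K[1,0] = -0.1449

step 1: x^-=[-1.5330, 2.5500]  P^-=[0.6794 0.1976; 0.1976 0.6400]  H_jac=[-0.2881 -0.1732]  S=[0.5553]  K=[-0.4141; -0.3021]  nu=[-1.9121]  x^+=[-0.7413, 3.1276]  P^+=[0.5842 0.1281; 0.1281 0.5893]
step 2: x^-=[0.3221, 3.1276]  P^-=[0.9895 0.3345; 0.3345 0.7893]  H_jac=[-0.3164 0.0326]  S=[0.5530]  K=[-0.5464; -0.1449]  nu=[-2.9082]  x^+=[1.9111, 3.5489]  P^+=[0.8244 0.2907; 0.2907 0.7777]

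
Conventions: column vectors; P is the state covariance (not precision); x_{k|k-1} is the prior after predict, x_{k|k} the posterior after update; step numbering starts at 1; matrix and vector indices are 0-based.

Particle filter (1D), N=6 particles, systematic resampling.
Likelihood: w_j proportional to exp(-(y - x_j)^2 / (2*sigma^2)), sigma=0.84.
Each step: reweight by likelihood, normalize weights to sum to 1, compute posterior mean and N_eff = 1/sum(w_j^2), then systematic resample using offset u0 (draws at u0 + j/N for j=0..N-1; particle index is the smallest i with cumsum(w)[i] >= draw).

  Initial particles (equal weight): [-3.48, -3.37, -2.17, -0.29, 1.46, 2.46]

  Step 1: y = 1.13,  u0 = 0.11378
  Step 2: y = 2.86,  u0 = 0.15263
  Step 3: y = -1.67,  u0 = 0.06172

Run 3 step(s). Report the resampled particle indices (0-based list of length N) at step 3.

resampled_idx = [0, 0, 1, 1, 2, 2]

step 1: w=[0.0000, 0.0000, 0.0003, 0.1651, 0.6379, 0.1967]  mean=1.3667  Neff=2.1149  idx=[3, 4, 4, 4, 4, 5]
step 2: w=[0.0005, 0.1319, 0.1319, 0.1319, 0.1319, 0.4721]  mean=1.9313  Neff=3.4196  idx=[2, 3, 4, 5, 5, 5]
step 3: w=[0.3314, 0.3314, 0.3314, 0.0019, 0.0019, 0.0019]  mean=1.4658  Neff=3.0350  idx=[0, 0, 1, 1, 2, 2]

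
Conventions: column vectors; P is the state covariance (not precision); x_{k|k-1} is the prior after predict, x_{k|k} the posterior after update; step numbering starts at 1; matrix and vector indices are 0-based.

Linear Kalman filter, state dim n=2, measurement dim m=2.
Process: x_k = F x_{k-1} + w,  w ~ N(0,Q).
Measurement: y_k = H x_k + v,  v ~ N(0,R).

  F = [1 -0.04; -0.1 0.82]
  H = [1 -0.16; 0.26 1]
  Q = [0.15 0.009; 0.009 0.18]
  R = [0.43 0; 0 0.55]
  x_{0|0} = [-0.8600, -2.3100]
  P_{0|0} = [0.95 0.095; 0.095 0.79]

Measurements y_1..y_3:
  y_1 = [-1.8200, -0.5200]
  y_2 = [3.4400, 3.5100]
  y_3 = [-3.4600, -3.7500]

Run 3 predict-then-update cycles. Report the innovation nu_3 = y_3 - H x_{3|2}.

step 1: x^-=[-0.7676, -1.8082]  P^-=[1.0937 -0.0336; -0.0336 0.7051]  S=[1.5525 0.1393; 0.1393 1.3116]  K=[0.6974 0.1171; -0.1433 0.5462]  nu=[-1.3417, 1.4878]  x^+=[-1.5291, -0.8033]  P^+=[0.2978 -0.0130; -0.0130 0.3038]
step 2: x^-=[-1.4970, -0.5058]  P^-=[0.4493 -0.0415; -0.0415 0.3894]  S=[0.9026 0.0148; 0.0148 0.9482]  K=[0.5040 0.0716; -0.1216 0.4012]  nu=[4.8561, 4.4050]  x^+=[1.2660, 0.6711]  P^+=[0.2141 -0.0163; -0.0163 0.2249]
step 3: x^-=[1.2391, 0.4237]  P^-=[0.3658 -0.0332; -0.0332 0.3360]  S=[0.8150 0.0095; 0.0095 0.8935]  K=[0.4546 0.0644; -0.1110 0.3676]  nu=[-4.6313, -4.4959]  x^+=[-1.1558, -0.7149]  P^+=[0.1931 -0.0148; -0.0148 0.2060]

innov = [-4.6313, -4.4959]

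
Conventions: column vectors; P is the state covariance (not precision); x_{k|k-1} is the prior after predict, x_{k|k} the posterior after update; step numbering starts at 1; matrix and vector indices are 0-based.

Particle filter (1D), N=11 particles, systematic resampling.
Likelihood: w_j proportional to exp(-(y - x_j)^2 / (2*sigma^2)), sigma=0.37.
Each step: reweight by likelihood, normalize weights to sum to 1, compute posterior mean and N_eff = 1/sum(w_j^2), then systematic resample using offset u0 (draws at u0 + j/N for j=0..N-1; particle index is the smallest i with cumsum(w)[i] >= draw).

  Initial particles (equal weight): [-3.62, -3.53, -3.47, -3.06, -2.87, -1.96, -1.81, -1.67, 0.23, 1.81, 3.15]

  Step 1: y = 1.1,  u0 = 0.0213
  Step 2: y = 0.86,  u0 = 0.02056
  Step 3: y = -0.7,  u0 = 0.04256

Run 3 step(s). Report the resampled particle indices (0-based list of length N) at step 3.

resampled_idx = [0, 1, 1, 2, 3, 3, 4, 5, 6, 6, 7]

step 1: w=[0.0000, 0.0000, 0.0000, 0.0000, 0.0000, 0.0000, 0.0000, 0.0000, 0.2843, 0.7157, 0.0000]  mean=1.3608  Neff=1.6862  idx=[8, 8, 8, 9, 9, 9, 9, 9, 9, 9, 9]
step 2: w=[0.2346, 0.2346, 0.2346, 0.0370, 0.0370, 0.0370, 0.0370, 0.0370, 0.0370, 0.0370, 0.0370]  mean=0.6979  Neff=5.6785  idx=[0, 0, 0, 1, 1, 2, 2, 2, 4, 6, 9]
step 3: w=[0.1250, 0.1250, 0.1250, 0.1250, 0.1250, 0.1250, 0.1250, 0.1250, 0.0000, 0.0000, 0.0000]  mean=0.2300  Neff=8.0000  idx=[0, 1, 1, 2, 3, 3, 4, 5, 6, 6, 7]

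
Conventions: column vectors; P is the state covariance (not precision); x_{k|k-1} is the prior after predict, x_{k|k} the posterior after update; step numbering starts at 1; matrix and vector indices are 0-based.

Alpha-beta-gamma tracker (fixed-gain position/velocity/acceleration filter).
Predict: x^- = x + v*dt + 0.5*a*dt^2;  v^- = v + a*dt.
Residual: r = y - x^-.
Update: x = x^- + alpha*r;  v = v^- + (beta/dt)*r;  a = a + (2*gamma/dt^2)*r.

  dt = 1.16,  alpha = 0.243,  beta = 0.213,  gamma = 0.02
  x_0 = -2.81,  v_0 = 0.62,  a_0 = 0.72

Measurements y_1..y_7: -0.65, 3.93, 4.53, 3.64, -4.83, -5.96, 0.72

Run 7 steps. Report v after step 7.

v_post = -2.9501

step 1: x_pred=-1.6064  r=0.9564  x^+=-1.3740  v^+=1.6308  a^+=0.7484
step 2: x_pred=1.0213  r=2.9087  x^+=1.7281  v^+=3.0331  a^+=0.8349
step 3: x_pred=5.8082  r=-1.2782  x^+=5.4976  v^+=3.7669  a^+=0.7969
step 4: x_pred=10.4033  r=-6.7633  x^+=8.7598  v^+=3.4494  a^+=0.5958
step 5: x_pred=13.1620  r=-17.9920  x^+=8.7899  v^+=0.8369  a^+=0.0610
step 6: x_pred=9.8017  r=-15.7617  x^+=5.9716  v^+=-1.9866  a^+=-0.4075
step 7: x_pred=3.3930  r=-2.6730  x^+=2.7435  v^+=-2.9501  a^+=-0.4870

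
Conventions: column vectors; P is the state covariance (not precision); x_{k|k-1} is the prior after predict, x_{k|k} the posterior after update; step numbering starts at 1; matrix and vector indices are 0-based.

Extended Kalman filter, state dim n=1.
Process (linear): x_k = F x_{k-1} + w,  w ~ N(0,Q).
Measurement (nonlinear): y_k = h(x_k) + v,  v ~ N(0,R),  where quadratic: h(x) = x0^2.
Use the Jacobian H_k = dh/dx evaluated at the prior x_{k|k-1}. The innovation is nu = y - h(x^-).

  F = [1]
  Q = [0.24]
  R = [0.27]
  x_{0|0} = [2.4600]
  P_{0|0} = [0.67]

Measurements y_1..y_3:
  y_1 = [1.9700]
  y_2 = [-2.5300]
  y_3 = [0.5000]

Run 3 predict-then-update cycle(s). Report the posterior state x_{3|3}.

step 1: x^-=[2.4600]  P^-=[0.9100]  H_jac=[4.9200]  S=[22.2978]  K=[0.2008]  nu=[-4.0816]  x^+=[1.6405]  P^+=[0.0110]
step 2: x^-=[1.6405]  P^-=[0.2510]  H_jac=[3.2809]  S=[2.9721]  K=[0.2771]  nu=[-5.2211]  x^+=[0.1937]  P^+=[0.0228]
step 3: x^-=[0.1937]  P^-=[0.2628]  H_jac=[0.3873]  S=[0.3094]  K=[0.3290]  nu=[0.4625]  x^+=[0.3458]  P^+=[0.2293]

x_post = [0.3458]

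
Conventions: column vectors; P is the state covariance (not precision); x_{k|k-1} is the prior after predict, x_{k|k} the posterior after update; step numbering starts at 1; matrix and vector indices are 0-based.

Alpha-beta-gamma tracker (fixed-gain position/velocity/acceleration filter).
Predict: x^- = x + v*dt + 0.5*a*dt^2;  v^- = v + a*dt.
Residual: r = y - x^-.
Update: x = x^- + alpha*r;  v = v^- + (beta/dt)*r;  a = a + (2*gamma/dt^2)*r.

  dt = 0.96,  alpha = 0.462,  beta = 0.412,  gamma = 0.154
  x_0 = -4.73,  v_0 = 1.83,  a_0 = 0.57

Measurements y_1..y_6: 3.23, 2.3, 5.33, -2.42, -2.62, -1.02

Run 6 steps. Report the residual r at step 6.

resid = 11.0189

step 1: x_pred=-2.7105  r=5.9405  x^+=0.0340  v^+=4.9267  a^+=2.5553
step 2: x_pred=5.9411  r=-3.6411  x^+=4.2589  v^+=5.8172  a^+=1.3385
step 3: x_pred=10.4602  r=-5.1302  x^+=8.0900  v^+=4.9004  a^+=-0.3760
step 4: x_pred=12.6211  r=-15.0411  x^+=5.6721  v^+=-1.9157  a^+=-5.4028
step 5: x_pred=1.3434  r=-3.9634  x^+=-0.4877  v^+=-8.8034  a^+=-6.7274
step 6: x_pred=-12.0389  r=11.0189  x^+=-6.9482  v^+=-10.5327  a^+=-3.0448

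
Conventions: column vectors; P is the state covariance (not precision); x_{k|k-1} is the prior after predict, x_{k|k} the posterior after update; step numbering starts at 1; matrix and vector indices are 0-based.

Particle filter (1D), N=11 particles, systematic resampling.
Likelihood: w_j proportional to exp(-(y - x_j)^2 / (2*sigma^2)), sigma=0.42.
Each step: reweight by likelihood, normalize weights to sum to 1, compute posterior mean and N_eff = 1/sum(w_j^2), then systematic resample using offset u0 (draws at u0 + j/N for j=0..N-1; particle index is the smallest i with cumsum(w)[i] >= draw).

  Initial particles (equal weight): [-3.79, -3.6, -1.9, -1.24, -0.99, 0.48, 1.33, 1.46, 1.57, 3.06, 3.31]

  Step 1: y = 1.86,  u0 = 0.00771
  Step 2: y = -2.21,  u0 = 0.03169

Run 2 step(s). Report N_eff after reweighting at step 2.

N_eff = 3.6241

step 1: w=[0.0000, 0.0000, 0.0000, 0.0000, 0.0000, 0.0024, 0.2376, 0.3347, 0.4151, 0.0089, 0.0014]  mean=1.4892  Neff=2.9339  idx=[6, 6, 6, 7, 7, 7, 7, 8, 8, 8, 8]
step 2: w=[0.3023, 0.3023, 0.3023, 0.0212, 0.0212, 0.0212, 0.0212, 0.0021, 0.0021, 0.0021, 0.0021]  mean=1.3430  Neff=3.6241  idx=[0, 0, 0, 1, 1, 1, 1, 2, 2, 2, 4]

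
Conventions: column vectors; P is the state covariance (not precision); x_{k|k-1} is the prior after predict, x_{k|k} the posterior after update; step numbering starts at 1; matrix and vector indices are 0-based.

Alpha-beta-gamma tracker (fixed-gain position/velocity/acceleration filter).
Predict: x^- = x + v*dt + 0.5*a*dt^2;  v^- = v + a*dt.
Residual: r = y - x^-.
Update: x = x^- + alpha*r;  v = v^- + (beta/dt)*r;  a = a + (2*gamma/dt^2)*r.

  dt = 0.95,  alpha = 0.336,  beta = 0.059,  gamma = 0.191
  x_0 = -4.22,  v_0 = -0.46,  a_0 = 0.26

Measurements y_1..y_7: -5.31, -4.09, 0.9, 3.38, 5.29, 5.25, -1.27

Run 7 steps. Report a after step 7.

step 1: x_pred=-4.5397  r=-0.7703  x^+=-4.7985  v^+=-0.2608  a^+=-0.0661
step 2: x_pred=-5.0761  r=0.9861  x^+=-4.7448  v^+=-0.2624  a^+=0.3513
step 3: x_pred=-4.8355  r=5.7355  x^+=-2.9084  v^+=0.4276  a^+=2.7790
step 4: x_pred=-1.2481  r=4.6281  x^+=0.3069  v^+=3.3551  a^+=4.7379
step 5: x_pred=5.6323  r=-0.3423  x^+=5.5173  v^+=7.8348  a^+=4.5930
step 6: x_pred=15.0330  r=-9.7830  x^+=11.7459  v^+=11.5907  a^+=0.4522
step 7: x_pred=22.9611  r=-24.2311  x^+=14.8194  v^+=10.5154  a^+=-9.8040

a_post = -9.8040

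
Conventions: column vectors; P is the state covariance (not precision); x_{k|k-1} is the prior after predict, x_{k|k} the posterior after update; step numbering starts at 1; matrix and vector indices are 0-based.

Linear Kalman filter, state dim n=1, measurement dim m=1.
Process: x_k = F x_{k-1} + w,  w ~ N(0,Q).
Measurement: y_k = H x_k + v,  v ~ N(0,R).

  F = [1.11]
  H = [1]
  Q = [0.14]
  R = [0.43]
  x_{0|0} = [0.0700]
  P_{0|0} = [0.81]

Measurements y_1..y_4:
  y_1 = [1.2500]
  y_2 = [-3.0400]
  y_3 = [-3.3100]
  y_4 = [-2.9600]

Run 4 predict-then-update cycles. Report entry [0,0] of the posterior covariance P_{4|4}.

step 1: x^-=[0.0777]  P^-=[1.1380]  S=[1.5680]  K=[0.7258]  nu=[1.1723]  x^+=[0.9285]  P^+=[0.3121]
step 2: x^-=[1.0307]  P^-=[0.5245]  S=[0.9545]  K=[0.5495]  nu=[-4.0707]  x^+=[-1.2062]  P^+=[0.2363]
step 3: x^-=[-1.3389]  P^-=[0.4311]  S=[0.8611]  K=[0.5007]  nu=[-1.9711]  x^+=[-2.3257]  P^+=[0.2153]
step 4: x^-=[-2.5816]  P^-=[0.4052]  S=[0.8352]  K=[0.4852]  nu=[-0.3784]  x^+=[-2.7652]  P^+=[0.2086]

P_post[0,0] = 0.2086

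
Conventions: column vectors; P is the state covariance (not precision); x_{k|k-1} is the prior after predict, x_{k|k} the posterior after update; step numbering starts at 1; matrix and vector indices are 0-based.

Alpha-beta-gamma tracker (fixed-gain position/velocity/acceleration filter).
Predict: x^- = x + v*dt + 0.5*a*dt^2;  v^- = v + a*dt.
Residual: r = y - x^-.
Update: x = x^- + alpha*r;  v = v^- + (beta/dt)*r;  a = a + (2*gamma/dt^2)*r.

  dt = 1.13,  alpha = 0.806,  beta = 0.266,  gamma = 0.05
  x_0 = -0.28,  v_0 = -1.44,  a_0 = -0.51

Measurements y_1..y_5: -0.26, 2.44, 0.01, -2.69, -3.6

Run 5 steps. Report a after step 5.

step 1: x_pred=-2.2328  r=1.9728  x^+=-0.6427  v^+=-1.5519  a^+=-0.3555
step 2: x_pred=-2.6233  r=5.0633  x^+=1.4577  v^+=-0.7617  a^+=0.0410
step 3: x_pred=0.6232  r=-0.6132  x^+=0.1290  v^+=-0.8597  a^+=-0.0070
step 4: x_pred=-0.8470  r=-1.8430  x^+=-2.3324  v^+=-1.3014  a^+=-0.1513
step 5: x_pred=-3.8997  r=0.2997  x^+=-3.6581  v^+=-1.4019  a^+=-0.1279

a_post = -0.1279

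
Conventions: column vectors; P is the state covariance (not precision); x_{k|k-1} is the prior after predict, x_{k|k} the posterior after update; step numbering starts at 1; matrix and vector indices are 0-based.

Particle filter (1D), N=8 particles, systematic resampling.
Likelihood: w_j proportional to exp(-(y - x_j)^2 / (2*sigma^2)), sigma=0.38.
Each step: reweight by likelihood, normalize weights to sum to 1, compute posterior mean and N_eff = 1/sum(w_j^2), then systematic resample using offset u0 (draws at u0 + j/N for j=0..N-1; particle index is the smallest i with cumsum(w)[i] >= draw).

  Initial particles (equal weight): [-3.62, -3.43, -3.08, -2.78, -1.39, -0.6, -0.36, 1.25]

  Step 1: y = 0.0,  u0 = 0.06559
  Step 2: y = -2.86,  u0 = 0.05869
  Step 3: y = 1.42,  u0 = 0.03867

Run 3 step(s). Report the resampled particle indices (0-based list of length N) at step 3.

resampled_idx = [0, 1, 2, 3, 4, 5, 6, 7]

step 1: w=[0.0000, 0.0000, 0.0000, 0.0000, 0.0013, 0.3086, 0.6853, 0.0048]  mean=-0.4277  Neff=1.7704  idx=[5, 5, 6, 6, 6, 6, 6, 6]
step 2: w=[0.4728, 0.4728, 0.0091, 0.0091, 0.0091, 0.0091, 0.0091, 0.0091]  mean=-0.5870  Neff=2.2339  idx=[0, 0, 0, 0, 1, 1, 1, 1]
step 3: w=[0.1250, 0.1250, 0.1250, 0.1250, 0.1250, 0.1250, 0.1250, 0.1250]  mean=-0.6000  Neff=8.0000  idx=[0, 1, 2, 3, 4, 5, 6, 7]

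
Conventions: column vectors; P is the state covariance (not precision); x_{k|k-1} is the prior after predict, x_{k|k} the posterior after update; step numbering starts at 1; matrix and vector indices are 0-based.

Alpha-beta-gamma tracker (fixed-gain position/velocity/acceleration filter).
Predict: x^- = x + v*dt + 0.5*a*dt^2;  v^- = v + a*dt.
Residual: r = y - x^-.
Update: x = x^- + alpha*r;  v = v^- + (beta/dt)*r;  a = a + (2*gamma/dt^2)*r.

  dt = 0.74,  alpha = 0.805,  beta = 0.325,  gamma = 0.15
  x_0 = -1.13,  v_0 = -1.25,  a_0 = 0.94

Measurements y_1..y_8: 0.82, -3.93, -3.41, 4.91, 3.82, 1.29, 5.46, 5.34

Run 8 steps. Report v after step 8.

step 1: x_pred=-1.7976  r=2.6176  x^+=0.3096  v^+=0.5952  a^+=2.3741
step 2: x_pred=1.4001  r=-5.3301  x^+=-2.8906  v^+=0.0111  a^+=-0.5460
step 3: x_pred=-3.0319  r=-0.3781  x^+=-3.3363  v^+=-0.5590  a^+=-0.7531
step 4: x_pred=-3.9561  r=8.8661  x^+=3.1811  v^+=2.7776  a^+=4.1041
step 5: x_pred=6.3603  r=-2.5403  x^+=4.3154  v^+=4.6990  a^+=2.7125
step 6: x_pred=8.5353  r=-7.2453  x^+=2.7028  v^+=3.5242  a^+=-1.2568
step 7: x_pred=4.9666  r=0.4934  x^+=5.3638  v^+=2.8108  a^+=-0.9865
step 8: x_pred=7.1737  r=-1.8337  x^+=5.6976  v^+=1.2754  a^+=-1.9911

v_post = 1.2754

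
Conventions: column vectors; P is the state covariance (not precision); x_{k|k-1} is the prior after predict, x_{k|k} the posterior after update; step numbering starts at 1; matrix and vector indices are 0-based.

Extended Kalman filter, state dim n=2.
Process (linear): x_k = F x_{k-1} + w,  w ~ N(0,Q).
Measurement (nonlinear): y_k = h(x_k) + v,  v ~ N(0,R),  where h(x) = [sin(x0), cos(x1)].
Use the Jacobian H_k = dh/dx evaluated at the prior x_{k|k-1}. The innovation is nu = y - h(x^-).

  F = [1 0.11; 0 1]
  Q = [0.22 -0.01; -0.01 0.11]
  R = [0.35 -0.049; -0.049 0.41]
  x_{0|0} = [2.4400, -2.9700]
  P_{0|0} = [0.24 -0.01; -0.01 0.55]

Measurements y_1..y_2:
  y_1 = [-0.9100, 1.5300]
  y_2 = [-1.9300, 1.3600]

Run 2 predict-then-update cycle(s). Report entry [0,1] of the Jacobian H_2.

step 1: x^-=[2.1133, -2.9700]  P^-=[0.4645 0.0405; 0.0405 0.6600]  H_jac=[-0.5163 0.0000; 0.0000 0.1708]  S=[0.4738 -0.0526; -0.0526 0.4292]  K=[-0.5113 -0.0465; -0.0152 0.2607]  nu=[-1.7664, 2.5153]  x^+=[2.8994, -2.2874]  P^+=[0.3422 0.0351; 0.0351 0.6303]
step 2: x^-=[2.6478, -2.2874]  P^-=[0.5775 0.0944; 0.0944 0.7403]  H_jac=[-0.8805 0.0000; 0.0000 0.7540]  S=[0.7978 -0.1117; -0.1117 0.8309]  K=[-0.6374 -0.0000; -0.0103 0.6704]  nu=[-2.4040, 2.0169]  x^+=[4.1801, -0.9104]  P^+=[0.2534 0.0414; 0.0414 0.3652]

H_jac[0,1] = 0.0000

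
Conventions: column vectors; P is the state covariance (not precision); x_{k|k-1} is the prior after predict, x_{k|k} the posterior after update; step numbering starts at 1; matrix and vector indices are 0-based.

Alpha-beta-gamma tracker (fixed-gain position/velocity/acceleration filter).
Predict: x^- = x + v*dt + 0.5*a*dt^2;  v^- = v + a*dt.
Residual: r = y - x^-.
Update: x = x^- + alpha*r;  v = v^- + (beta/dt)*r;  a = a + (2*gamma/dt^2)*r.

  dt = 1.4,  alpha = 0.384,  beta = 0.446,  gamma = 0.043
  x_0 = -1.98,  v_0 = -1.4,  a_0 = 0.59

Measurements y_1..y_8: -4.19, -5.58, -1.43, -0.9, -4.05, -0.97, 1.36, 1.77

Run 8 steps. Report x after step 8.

x_post = 2.4650

step 1: x_pred=-3.3618  r=-0.8282  x^+=-3.6798  v^+=-0.8378  a^+=0.5537
step 2: x_pred=-4.3102  r=-1.2698  x^+=-4.7978  v^+=-0.4672  a^+=0.4979
step 3: x_pred=-4.9640  r=3.5340  x^+=-3.6069  v^+=1.3557  a^+=0.6530
step 4: x_pred=-1.0690  r=0.1690  x^+=-1.0041  v^+=2.3237  a^+=0.6604
step 5: x_pred=2.8964  r=-6.9464  x^+=0.2290  v^+=1.0354  a^+=0.3556
step 6: x_pred=2.0271  r=-2.9971  x^+=0.8762  v^+=0.5785  a^+=0.2241
step 7: x_pred=1.9058  r=-0.5458  x^+=1.6962  v^+=0.7184  a^+=0.2002
step 8: x_pred=2.8982  r=-1.1282  x^+=2.4650  v^+=0.6393  a^+=0.1507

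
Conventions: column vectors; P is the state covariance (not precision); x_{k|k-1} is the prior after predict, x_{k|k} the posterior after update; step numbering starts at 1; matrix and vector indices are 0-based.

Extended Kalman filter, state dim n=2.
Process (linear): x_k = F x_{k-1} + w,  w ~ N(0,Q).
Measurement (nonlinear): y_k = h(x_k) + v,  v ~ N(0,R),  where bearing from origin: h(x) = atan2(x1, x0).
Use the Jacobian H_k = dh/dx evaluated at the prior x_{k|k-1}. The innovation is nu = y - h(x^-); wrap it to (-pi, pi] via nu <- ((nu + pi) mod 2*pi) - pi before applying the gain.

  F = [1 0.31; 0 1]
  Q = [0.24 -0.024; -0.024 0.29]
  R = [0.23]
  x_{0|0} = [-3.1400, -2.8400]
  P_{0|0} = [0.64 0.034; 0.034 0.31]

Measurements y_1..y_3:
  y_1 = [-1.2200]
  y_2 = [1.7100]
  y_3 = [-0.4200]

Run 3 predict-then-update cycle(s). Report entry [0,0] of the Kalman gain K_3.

K[0,0] = 0.0990

step 1: x^-=[-4.0204, -2.8400]  P^-=[0.9309 0.1061; 0.1061 0.6000]  H_jac=[0.1172 -0.1659]  S=[0.2552]  K=[0.3586; -0.3414]  nu=[1.3066]  x^+=[-3.5519, -3.2861]  P^+=[0.8981 0.1373; 0.1373 0.5703]
step 2: x^-=[-4.5706, -3.2861]  P^-=[1.2780 0.2901; 0.2901 0.8603]  H_jac=[0.1037 -0.1442]  S=[0.2530]  K=[0.3585; -0.3716]  nu=[-2.0549]  x^+=[-5.3072, -2.5225]  P^+=[1.2455 0.3238; 0.3238 0.8253]
step 3: x^-=[-6.0892, -2.5225]  P^-=[1.7656 0.5557; 0.5557 1.1153]  H_jac=[0.0581 -0.1402]  S=[0.2488]  K=[0.0990; -0.4986]  nu=[2.3289]  x^+=[-5.8587, -3.6838]  P^+=[1.7631 0.5680; 0.5680 1.0535]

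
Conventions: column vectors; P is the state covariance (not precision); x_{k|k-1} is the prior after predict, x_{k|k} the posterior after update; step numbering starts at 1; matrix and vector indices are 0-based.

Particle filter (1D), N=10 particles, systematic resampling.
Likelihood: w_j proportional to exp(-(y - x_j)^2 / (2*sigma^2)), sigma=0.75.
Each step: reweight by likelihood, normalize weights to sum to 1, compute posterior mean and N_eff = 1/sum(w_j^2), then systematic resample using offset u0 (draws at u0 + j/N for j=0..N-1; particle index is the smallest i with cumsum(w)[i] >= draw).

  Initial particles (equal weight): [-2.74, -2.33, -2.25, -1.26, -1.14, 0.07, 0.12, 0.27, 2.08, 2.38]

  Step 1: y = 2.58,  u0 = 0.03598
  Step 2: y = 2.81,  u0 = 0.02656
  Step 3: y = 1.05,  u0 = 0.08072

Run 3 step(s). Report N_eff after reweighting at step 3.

step 1: w=[0.0000, 0.0000, 0.0000, 0.0000, 0.0000, 0.0021, 0.0026, 0.0049, 0.4491, 0.5413]  mean=2.2243  Neff=2.0211  idx=[8, 8, 8, 8, 8, 9, 9, 9, 9, 9]
step 2: w=[0.0847, 0.0847, 0.0847, 0.0847, 0.0847, 0.1153, 0.1153, 0.1153, 0.1153, 0.1153]  mean=2.2530  Neff=9.7700  idx=[0, 1, 2, 3, 5, 5, 6, 7, 8, 9]
step 3: w=[0.1389, 0.1389, 0.1389, 0.1389, 0.0740, 0.0740, 0.0740, 0.0740, 0.0740, 0.0740]  mean=2.2133  Neff=9.0822  idx=[0, 1, 2, 2, 3, 4, 5, 7, 8, 9]

N_eff = 9.0822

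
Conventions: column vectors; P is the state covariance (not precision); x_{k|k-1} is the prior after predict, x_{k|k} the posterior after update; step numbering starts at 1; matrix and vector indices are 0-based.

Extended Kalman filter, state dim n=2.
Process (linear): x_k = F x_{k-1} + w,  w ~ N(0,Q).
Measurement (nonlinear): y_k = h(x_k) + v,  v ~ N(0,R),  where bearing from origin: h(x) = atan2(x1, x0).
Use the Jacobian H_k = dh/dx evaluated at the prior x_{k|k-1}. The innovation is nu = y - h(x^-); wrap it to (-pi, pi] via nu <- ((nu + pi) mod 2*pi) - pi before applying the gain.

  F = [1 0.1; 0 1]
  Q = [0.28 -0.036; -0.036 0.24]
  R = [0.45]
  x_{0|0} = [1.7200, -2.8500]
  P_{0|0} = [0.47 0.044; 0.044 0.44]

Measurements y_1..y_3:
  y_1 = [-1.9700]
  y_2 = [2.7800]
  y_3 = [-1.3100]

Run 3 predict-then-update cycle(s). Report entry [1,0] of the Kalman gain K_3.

step 1: x^-=[1.4350, -2.8500]  P^-=[0.7632 0.0520; 0.0520 0.6800]  H_jac=[0.2799 0.1409]  S=[0.5274]  K=[0.4190; 0.2093]  nu=[-0.8657]  x^+=[1.0723, -3.0312]  P^+=[0.6706 0.0058; 0.0058 0.6569]
step 2: x^-=[0.7692, -3.0312]  P^-=[0.9583 0.0354; 0.0354 0.8969]  H_jac=[0.3099 0.0787]  S=[0.5493]  K=[0.5458; 0.1484]  nu=[-2.1809]  x^+=[-0.4211, -3.3549]  P^+=[0.7947 -0.0091; -0.0091 0.8848]
step 3: x^-=[-0.7566, -3.3549]  P^-=[1.0817 0.0434; 0.0434 1.1248]  H_jac=[0.2836 -0.0640]  S=[0.5401]  K=[0.5630; -0.1104]  nu=[0.4826]  x^+=[-0.4849, -3.4082]  P^+=[0.9106 0.0770; 0.0770 1.1182]

K[1,0] = -0.1104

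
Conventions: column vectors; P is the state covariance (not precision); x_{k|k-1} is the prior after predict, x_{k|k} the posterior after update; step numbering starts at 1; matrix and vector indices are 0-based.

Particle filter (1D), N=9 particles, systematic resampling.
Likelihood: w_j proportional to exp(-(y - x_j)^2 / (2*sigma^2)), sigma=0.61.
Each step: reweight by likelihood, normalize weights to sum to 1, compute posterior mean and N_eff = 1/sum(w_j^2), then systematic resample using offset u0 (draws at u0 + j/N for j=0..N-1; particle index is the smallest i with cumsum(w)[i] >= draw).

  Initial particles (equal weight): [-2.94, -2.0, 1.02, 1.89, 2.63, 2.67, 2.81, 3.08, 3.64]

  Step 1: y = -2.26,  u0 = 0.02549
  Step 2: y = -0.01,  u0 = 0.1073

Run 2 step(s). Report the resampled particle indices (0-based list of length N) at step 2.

step 1: w=[0.3704, 0.6296, 0.0000, 0.0000, 0.0000, 0.0000, 0.0000, 0.0000, 0.0000]  mean=-2.3482  Neff=1.8741  idx=[0, 0, 0, 0, 1, 1, 1, 1, 1]
step 2: w=[0.0004, 0.0004, 0.0004, 0.0004, 0.1997, 0.1997, 0.1997, 0.1997, 0.1997]  mean=-2.0015  Neff=5.0160  idx=[4, 5, 5, 6, 6, 7, 7, 8, 8]

resampled_idx = [4, 5, 5, 6, 6, 7, 7, 8, 8]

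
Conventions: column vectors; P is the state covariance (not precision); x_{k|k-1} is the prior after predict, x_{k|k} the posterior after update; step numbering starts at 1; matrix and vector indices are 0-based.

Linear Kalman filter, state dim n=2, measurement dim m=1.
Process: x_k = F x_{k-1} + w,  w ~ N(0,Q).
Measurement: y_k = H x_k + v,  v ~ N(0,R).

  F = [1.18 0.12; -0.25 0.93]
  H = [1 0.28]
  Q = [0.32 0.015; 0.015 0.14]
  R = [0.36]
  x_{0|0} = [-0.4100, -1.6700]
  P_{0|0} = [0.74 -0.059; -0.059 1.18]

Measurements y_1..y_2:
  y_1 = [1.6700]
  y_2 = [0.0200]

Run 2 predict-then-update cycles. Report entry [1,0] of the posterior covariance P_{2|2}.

P_post[1,0] = -0.3372

step 1: x^-=[-0.6842, -1.4506]  P^-=[1.3507 -0.1346; -0.1346 1.2343]  S=[1.7321]  K=[0.7580; 0.1218]  nu=[2.7604]  x^+=[1.4083, -1.1143]  P^+=[0.3554 -0.2945; -0.2945 1.2086]
step 2: x^-=[1.5281, -1.3884]  P^-=[0.7488 -0.2694; -0.2694 1.3445]  S=[1.0634]  K=[0.6333; 0.1007]  nu=[-1.1193]  x^+=[0.8192, -1.5011]  P^+=[0.3224 -0.3372; -0.3372 1.3337]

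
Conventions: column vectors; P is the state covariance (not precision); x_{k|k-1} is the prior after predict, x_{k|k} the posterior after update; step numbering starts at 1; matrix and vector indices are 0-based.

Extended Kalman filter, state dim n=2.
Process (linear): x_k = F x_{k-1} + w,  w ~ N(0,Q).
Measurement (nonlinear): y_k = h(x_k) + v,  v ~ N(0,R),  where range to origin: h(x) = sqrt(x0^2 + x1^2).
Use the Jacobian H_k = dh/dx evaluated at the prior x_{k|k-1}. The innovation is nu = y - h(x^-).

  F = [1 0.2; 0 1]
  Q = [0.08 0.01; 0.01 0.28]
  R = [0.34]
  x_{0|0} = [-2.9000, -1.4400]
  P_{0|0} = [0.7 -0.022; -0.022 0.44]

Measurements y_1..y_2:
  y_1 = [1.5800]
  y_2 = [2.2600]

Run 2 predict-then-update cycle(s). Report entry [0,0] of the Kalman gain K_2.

step 1: x^-=[-3.1880, -1.4400]  P^-=[0.7888 0.0760; 0.0760 0.7200]  H_jac=[-0.9113 -0.4116]  S=[1.1742]  K=[-0.6389; -0.3114]  nu=[-1.9181]  x^+=[-1.9625, -0.8427]  P^+=[0.3095 -0.1576; -0.1576 0.6061]
step 2: x^-=[-2.1311, -0.8427]  P^-=[0.3507 -0.0264; -0.0264 0.8861]  H_jac=[-0.9299 -0.3677]  S=[0.7451]  K=[-0.4247; -0.4044]  nu=[-0.0316]  x^+=[-2.1176, -0.8299]  P^+=[0.2163 -0.1544; -0.1544 0.7643]

K[0,0] = -0.4247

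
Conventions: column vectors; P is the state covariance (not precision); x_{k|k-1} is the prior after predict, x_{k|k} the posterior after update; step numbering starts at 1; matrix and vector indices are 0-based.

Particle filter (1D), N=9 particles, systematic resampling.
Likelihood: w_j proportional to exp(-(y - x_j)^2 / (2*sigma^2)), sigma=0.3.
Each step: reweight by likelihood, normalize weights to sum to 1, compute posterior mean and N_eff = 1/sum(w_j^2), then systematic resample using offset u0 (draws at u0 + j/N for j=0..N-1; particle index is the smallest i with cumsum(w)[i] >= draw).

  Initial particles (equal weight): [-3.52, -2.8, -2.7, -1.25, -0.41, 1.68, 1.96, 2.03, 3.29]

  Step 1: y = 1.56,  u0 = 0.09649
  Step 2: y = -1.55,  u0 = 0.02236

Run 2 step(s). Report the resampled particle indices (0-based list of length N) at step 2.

resampled_idx = [0, 0, 1, 1, 2, 2, 3, 4, 4]

step 1: w=[0.0000, 0.0000, 0.0000, 0.0000, 0.0000, 0.5673, 0.2526, 0.1801, 0.0000]  mean=1.8138  Neff=2.3921  idx=[5, 5, 5, 5, 5, 6, 6, 7, 7]
step 2: w=[0.2000, 0.2000, 0.2000, 0.2000, 0.2000, 0.0000, 0.0000, 0.0000, 0.0000]  mean=1.6800  Neff=5.0001  idx=[0, 0, 1, 1, 2, 2, 3, 4, 4]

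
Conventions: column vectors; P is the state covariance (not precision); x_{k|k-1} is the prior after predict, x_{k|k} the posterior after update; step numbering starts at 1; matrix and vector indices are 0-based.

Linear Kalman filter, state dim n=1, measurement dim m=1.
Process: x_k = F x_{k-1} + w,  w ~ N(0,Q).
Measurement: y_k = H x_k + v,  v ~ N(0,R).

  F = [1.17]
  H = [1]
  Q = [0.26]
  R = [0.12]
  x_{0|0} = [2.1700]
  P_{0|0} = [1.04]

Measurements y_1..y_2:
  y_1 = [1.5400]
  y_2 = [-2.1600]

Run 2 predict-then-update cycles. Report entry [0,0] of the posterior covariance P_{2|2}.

step 1: x^-=[2.5389]  P^-=[1.6837]  S=[1.8037]  K=[0.9335]  nu=[-0.9989]  x^+=[1.6065]  P^+=[0.1120]
step 2: x^-=[1.8796]  P^-=[0.4133]  S=[0.5333]  K=[0.7750]  nu=[-4.0396]  x^+=[-1.2511]  P^+=[0.0930]

P_post[0,0] = 0.0930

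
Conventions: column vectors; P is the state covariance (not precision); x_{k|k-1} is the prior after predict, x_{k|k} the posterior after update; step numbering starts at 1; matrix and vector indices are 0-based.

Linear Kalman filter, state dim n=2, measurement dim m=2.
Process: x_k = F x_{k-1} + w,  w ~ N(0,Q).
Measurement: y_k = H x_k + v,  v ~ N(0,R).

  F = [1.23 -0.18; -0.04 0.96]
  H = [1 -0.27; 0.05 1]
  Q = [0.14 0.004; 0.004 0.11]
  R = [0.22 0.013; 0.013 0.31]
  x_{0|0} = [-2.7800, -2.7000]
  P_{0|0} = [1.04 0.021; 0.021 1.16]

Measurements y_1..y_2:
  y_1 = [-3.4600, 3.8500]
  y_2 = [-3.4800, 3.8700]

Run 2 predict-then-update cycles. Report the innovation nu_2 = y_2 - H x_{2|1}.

innov = [1.2540, 1.4671]

step 1: x^-=[-2.9334, -2.4808]  P^-=[1.7417 -0.2227; -0.2227 1.1791]  S=[2.1679 -0.4379; -0.4379 1.4712]  K=[0.8645 0.1652; -0.0949 0.7656]  nu=[-1.1964, 6.4775]  x^+=[-2.8977, 2.5922]  P^+=[0.2064 0.0521; 0.0521 0.2335]
step 2: x^-=[-4.0308, 2.6044]  P^-=[0.4368 0.0154; 0.0154 0.3215]  S=[0.6719 -0.0368; -0.0368 0.6342]  K=[0.6491 0.0964; -0.0787 0.5037]  nu=[1.2540, 1.4671]  x^+=[-3.0754, 3.2447]  P^+=[0.1524 0.0307; 0.0307 0.1536]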